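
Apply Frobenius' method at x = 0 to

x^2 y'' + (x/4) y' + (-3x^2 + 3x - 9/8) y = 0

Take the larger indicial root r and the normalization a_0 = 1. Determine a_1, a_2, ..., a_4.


Write in Frobenius form y'' + (p(x)/x) y' + (q(x)/x^2) y = 0:
  p(x) = 1/4,  q(x) = -3x^2 + 3x - 9/8.
Indicial equation: r(r-1) + (1/4) r + (-9/8) = 0 -> roots r_1 = 3/2, r_2 = -3/4.
Take r = r_1 = 3/2. Let y(x) = x^r sum_{n>=0} a_n x^n with a_0 = 1.
Substitute y = x^r sum a_n x^n and match x^{r+n}. The recurrence is
  D(n) a_n + 3 a_{n-1} - 3 a_{n-2} = 0,  where D(n) = (r+n)(r+n-1) + (1/4)(r+n) + (-9/8).
  a_n = [-3 a_{n-1} + 3 a_{n-2}] / D(n).
Since the indicial polynomial factors as (r - r_1)(r - r_2), D(n) = (r_1 + n - r_1)(r_1 + n - r_2) = n(n + 9/4).
Evaluating step by step (a_0 = 1):
  n = 1: D(1) = 1(1 + 9/4) = 13/4; numerator = -3(1) = -3; a_1 = (-3)/(13/4) = -12/13
  n = 2: D(2) = 2(2 + 9/4) = 17/2; numerator = -3(-12/13) + 3(1) = 75/13; a_2 = (75/13)/(17/2) = 150/221
  n = 3: D(3) = 3(3 + 9/4) = 63/4; numerator = -3(150/221) + 3(-12/13) = -1062/221; a_3 = (-1062/221)/(63/4) = -472/1547
  n = 4: D(4) = 4(4 + 9/4) = 25; numerator = -3(-472/1547) + 3(150/221) = 4566/1547; a_4 = (4566/1547)/(25) = 4566/38675

r = 3/2; a_0 = 1; a_1 = -12/13; a_2 = 150/221; a_3 = -472/1547; a_4 = 4566/38675


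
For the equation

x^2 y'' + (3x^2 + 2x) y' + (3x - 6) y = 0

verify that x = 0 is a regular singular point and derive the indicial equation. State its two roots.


Divide by x^2 to reach normal form y'' + P_1(x) y' + P_2(x) y = 0 with P_1(x) = 3 + 2/x and P_2(x) = 3/x - 6/x^2.
x = 0 is a singular point because the y'-coefficient 3 + 2/x has a pole at x = 0 and the y-coefficient 3/x - 6/x^2 has a pole at x = 0.
It is a regular singular point because x P_1(x) = p(x) = 3x + 2 and x^2 P_2(x) = q(x) = 3x - 6 are polynomials, hence analytic at x = 0.
p(0) = 2,  q(0) = -6.
Indicial equation: r(r-1) + p(0) r + q(0) = 0, i.e. r^2 + (p(0) - 1) r + q(0) = 0, i.e. r^2 + 1 r - 6 = 0.
Discriminant: (1)^2 - 4(-6) = 25, so r = (-1 ± 5)/2.
Solving: r_1 = 2, r_2 = -3.

indicial: r^2 + 1 r - 6 = 0; roots r_1 = 2, r_2 = -3


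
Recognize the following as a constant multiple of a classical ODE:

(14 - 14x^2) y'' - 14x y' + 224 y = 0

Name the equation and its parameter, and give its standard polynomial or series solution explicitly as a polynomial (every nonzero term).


All three coefficients share the factor 14; dividing through by 14 gives  (1 - x^2) y'' - x y' + 16 y = 0.
This matches the Chebyshev equation (1 - x^2) y'' - x y' + n^2 y = 0 (note the -x y' term, not -2x y') with n^2 = 16, so n = 4; the polynomial solution is T_4(x).
With y = sum_k a_k x^k, matching x^k gives (k+2)(k+1) a_{k+2} = (k^2 - n^2) a_k = (k - 4)(k + 4) a_k. The right side vanishes at k = 4, so the series with the parity of 4 terminates at degree 4.
Standard normalization: leading coefficient of T_n is 2^(n-1), so a_4 = 2^3 = 8. Work downward with a_k = (k+1)(k+2) a_{k+2} / ((k - 4)(k + 4)):
  a_2 = (3)(4)(8) / ((2 - 4)(2 + 4)) = 96/(-12) = -8
  a_0 = (1)(2)(-8) / ((0 - 4)(0 + 4)) = -16/(-16) = 1
Hence T_4(x) = 8 x^4 - 8 x^2 + 1.

T_4(x); series = 8 x^4 - 8 x^2 + 1


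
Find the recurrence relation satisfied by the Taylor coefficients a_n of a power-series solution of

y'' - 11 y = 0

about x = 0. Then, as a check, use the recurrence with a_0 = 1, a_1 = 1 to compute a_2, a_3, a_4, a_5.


Substitute y = sum_n a_n x^n into y'' + (const) y = 0.
y''(x) = sum_{n>=0} (n+2)(n+1) a_{n+2} x^n.
The ODE becomes sum_n [(n+2)(n+1) a_{n+2} - 11 a_n] x^n = 0.
Setting each coefficient to zero gives the recurrence:
  (n+2)(n+1) a_{n+2} - 11 a_n = 0,
  a_{n+2} = 11 / ((n+1)(n+2)) a_n.

Check with a_0 = 1, a_1 = 1 (apply the recurrence for n = 0, 1, 2, 3): a_0 = 1, a_1 = 1, a_2 = 11/2, a_3 = 11/6, a_4 = 121/24, a_5 = 121/120.

a_{n+2} = 11/((n+1)(n+2)) * a_n; check: a_0 = 1, a_1 = 1, a_2 = 11/2, a_3 = 11/6, a_4 = 121/24, a_5 = 121/120


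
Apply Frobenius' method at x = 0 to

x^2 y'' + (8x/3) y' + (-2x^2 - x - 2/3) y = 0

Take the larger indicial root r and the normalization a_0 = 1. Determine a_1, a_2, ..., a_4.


Write in Frobenius form y'' + (p(x)/x) y' + (q(x)/x^2) y = 0:
  p(x) = 8/3,  q(x) = -2x^2 - x - 2/3.
Indicial equation: r(r-1) + (8/3) r + (-2/3) = 0 -> roots r_1 = 1/3, r_2 = -2.
Take r = r_1 = 1/3. Let y(x) = x^r sum_{n>=0} a_n x^n with a_0 = 1.
Substitute y = x^r sum a_n x^n and match x^{r+n}. The recurrence is
  D(n) a_n - 1 a_{n-1} - 2 a_{n-2} = 0,  where D(n) = (r+n)(r+n-1) + (8/3)(r+n) + (-2/3).
  a_n = [1 a_{n-1} + 2 a_{n-2}] / D(n).
Since the indicial polynomial factors as (r - r_1)(r - r_2), D(n) = (r_1 + n - r_1)(r_1 + n - r_2) = n(n + 7/3).
Evaluating step by step (a_0 = 1):
  n = 1: D(1) = 1(1 + 7/3) = 10/3; numerator = 1(1) = 1; a_1 = (1)/(10/3) = 3/10
  n = 2: D(2) = 2(2 + 7/3) = 26/3; numerator = 1(3/10) + 2(1) = 23/10; a_2 = (23/10)/(26/3) = 69/260
  n = 3: D(3) = 3(3 + 7/3) = 16; numerator = 1(69/260) + 2(3/10) = 45/52; a_3 = (45/52)/(16) = 45/832
  n = 4: D(4) = 4(4 + 7/3) = 76/3; numerator = 1(45/832) + 2(69/260) = 2433/4160; a_4 = (2433/4160)/(76/3) = 7299/316160

r = 1/3; a_0 = 1; a_1 = 3/10; a_2 = 69/260; a_3 = 45/832; a_4 = 7299/316160


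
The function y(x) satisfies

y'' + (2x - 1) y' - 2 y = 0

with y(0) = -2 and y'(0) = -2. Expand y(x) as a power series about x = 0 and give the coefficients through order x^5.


Ansatz: y(x) = sum_{n>=0} a_n x^n, so y'(x) = sum_{n>=1} n a_n x^(n-1) and y''(x) = sum_{n>=2} n(n-1) a_n x^(n-2).
Substitute into P(x) y'' + Q(x) y' + R(x) y = 0 with P(x) = 1, Q(x) = 2x - 1, R(x) = -2, and match powers of x.
Initial conditions: a_0 = -2, a_1 = -2.
Setting the coefficient of each power of x to zero and solving order by order (substituting the coefficients already found):
  x^0: 2 a_2 - a_1 - 2 a_0 = 0  ->  2 a_2 = a_1 + 2 a_0 = -6  ->  a_2 = -3
  x^1: 6 a_3 - 2 a_2 = 0  ->  6 a_3 = 2 a_2 = -6  ->  a_3 = -1
  x^2: 12 a_4 - 3 a_3 + 2 a_2 = 0  ->  12 a_4 = 3 a_3 - 2 a_2 = 3  ->  a_4 = 1/4
  x^3: 20 a_5 - 4 a_4 + 4 a_3 = 0  ->  20 a_5 = 4 a_4 - 4 a_3 = 5  ->  a_5 = 1/4
Truncated series: y(x) = -2 - 2 x - 3 x^2 - x^3 + (1/4) x^4 + (1/4) x^5 + O(x^6).

a_0 = -2; a_1 = -2; a_2 = -3; a_3 = -1; a_4 = 1/4; a_5 = 1/4


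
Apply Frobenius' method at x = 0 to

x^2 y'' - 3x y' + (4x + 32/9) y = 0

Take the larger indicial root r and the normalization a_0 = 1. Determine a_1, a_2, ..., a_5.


Write in Frobenius form y'' + (p(x)/x) y' + (q(x)/x^2) y = 0:
  p(x) = -3,  q(x) = 4x + 32/9.
Indicial equation: r(r-1) + (-3) r + (32/9) = 0 -> roots r_1 = 8/3, r_2 = 4/3.
Take r = r_1 = 8/3. Let y(x) = x^r sum_{n>=0} a_n x^n with a_0 = 1.
Substitute y = x^r sum a_n x^n and match x^{r+n}. The recurrence is
  D(n) a_n + 4 a_{n-1} = 0,  where D(n) = (r+n)(r+n-1) + (-3)(r+n) + (32/9).
  a_n = -4 / D(n) * a_{n-1}.
Since the indicial polynomial factors as (r - r_1)(r - r_2), D(n) = (r_1 + n - r_1)(r_1 + n - r_2) = n(n + 4/3).
Evaluating step by step (a_0 = 1):
  n = 1: D(1) = 1(1 + 4/3) = 7/3; numerator = -4(1) = -4; a_1 = (-4)/(7/3) = -12/7
  n = 2: D(2) = 2(2 + 4/3) = 20/3; numerator = -4(-12/7) = 48/7; a_2 = (48/7)/(20/3) = 36/35
  n = 3: D(3) = 3(3 + 4/3) = 13; numerator = -4(36/35) = -144/35; a_3 = (-144/35)/(13) = -144/455
  n = 4: D(4) = 4(4 + 4/3) = 64/3; numerator = -4(-144/455) = 576/455; a_4 = (576/455)/(64/3) = 27/455
  n = 5: D(5) = 5(5 + 4/3) = 95/3; numerator = -4(27/455) = -108/455; a_5 = (-108/455)/(95/3) = -324/43225

r = 8/3; a_0 = 1; a_1 = -12/7; a_2 = 36/35; a_3 = -144/455; a_4 = 27/455; a_5 = -324/43225


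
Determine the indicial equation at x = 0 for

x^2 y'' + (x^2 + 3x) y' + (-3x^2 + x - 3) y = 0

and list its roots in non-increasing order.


Divide by x^2 to reach normal form y'' + P_1(x) y' + P_2(x) y = 0 with P_1(x) = 1 + 3/x and P_2(x) = -3 + 1/x - 3/x^2.
x = 0 is a singular point because the y'-coefficient 1 + 3/x has a pole at x = 0 and the y-coefficient -3 + 1/x - 3/x^2 has a pole at x = 0.
It is a regular singular point because x P_1(x) = p(x) = x + 3 and x^2 P_2(x) = q(x) = -3x^2 + x - 3 are polynomials, hence analytic at x = 0.
p(0) = 3,  q(0) = -3.
Indicial equation: r(r-1) + p(0) r + q(0) = 0, i.e. r^2 + (p(0) - 1) r + q(0) = 0, i.e. r^2 + 2 r - 3 = 0.
Discriminant: (2)^2 - 4(-3) = 16, so r = (-2 ± 4)/2.
Solving: r_1 = 1, r_2 = -3.

indicial: r^2 + 2 r - 3 = 0; roots r_1 = 1, r_2 = -3


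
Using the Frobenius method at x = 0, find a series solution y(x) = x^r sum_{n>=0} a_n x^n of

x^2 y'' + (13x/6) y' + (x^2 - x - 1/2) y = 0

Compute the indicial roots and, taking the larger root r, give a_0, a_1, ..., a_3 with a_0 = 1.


Write in Frobenius form y'' + (p(x)/x) y' + (q(x)/x^2) y = 0:
  p(x) = 13/6,  q(x) = x^2 - x - 1/2.
Indicial equation: r(r-1) + (13/6) r + (-1/2) = 0 -> roots r_1 = 1/3, r_2 = -3/2.
Take r = r_1 = 1/3. Let y(x) = x^r sum_{n>=0} a_n x^n with a_0 = 1.
Substitute y = x^r sum a_n x^n and match x^{r+n}. The recurrence is
  D(n) a_n - 1 a_{n-1} + 1 a_{n-2} = 0,  where D(n) = (r+n)(r+n-1) + (13/6)(r+n) + (-1/2).
  a_n = [1 a_{n-1} - 1 a_{n-2}] / D(n).
Since the indicial polynomial factors as (r - r_1)(r - r_2), D(n) = (r_1 + n - r_1)(r_1 + n - r_2) = n(n + 11/6).
Evaluating step by step (a_0 = 1):
  n = 1: D(1) = 1(1 + 11/6) = 17/6; numerator = 1(1) = 1; a_1 = (1)/(17/6) = 6/17
  n = 2: D(2) = 2(2 + 11/6) = 23/3; numerator = 1(6/17) - 1(1) = -11/17; a_2 = (-11/17)/(23/3) = -33/391
  n = 3: D(3) = 3(3 + 11/6) = 29/2; numerator = 1(-33/391) - 1(6/17) = -171/391; a_3 = (-171/391)/(29/2) = -342/11339

r = 1/3; a_0 = 1; a_1 = 6/17; a_2 = -33/391; a_3 = -342/11339


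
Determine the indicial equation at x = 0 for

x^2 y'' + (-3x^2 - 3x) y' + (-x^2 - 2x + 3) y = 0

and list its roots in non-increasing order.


Divide by x^2 to reach normal form y'' + P_1(x) y' + P_2(x) y = 0 with P_1(x) = -3 - 3/x and P_2(x) = -1 - 2/x + 3/x^2.
x = 0 is a singular point because the y'-coefficient -3 - 3/x has a pole at x = 0 and the y-coefficient -1 - 2/x + 3/x^2 has a pole at x = 0.
It is a regular singular point because x P_1(x) = p(x) = -3x - 3 and x^2 P_2(x) = q(x) = -x^2 - 2x + 3 are polynomials, hence analytic at x = 0.
p(0) = -3,  q(0) = 3.
Indicial equation: r(r-1) + p(0) r + q(0) = 0, i.e. r^2 + (p(0) - 1) r + q(0) = 0, i.e. r^2 - 4 r + 3 = 0.
Discriminant: (-4)^2 - 4(3) = 4, so r = (4 ± 2)/2.
Solving: r_1 = 3, r_2 = 1.

indicial: r^2 - 4 r + 3 = 0; roots r_1 = 3, r_2 = 1


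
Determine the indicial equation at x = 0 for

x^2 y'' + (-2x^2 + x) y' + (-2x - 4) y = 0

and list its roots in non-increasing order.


Divide by x^2 to reach normal form y'' + P_1(x) y' + P_2(x) y = 0 with P_1(x) = -2 + 1/x and P_2(x) = -2/x - 4/x^2.
x = 0 is a singular point because the y'-coefficient -2 + 1/x has a pole at x = 0 and the y-coefficient -2/x - 4/x^2 has a pole at x = 0.
It is a regular singular point because x P_1(x) = p(x) = 1 - 2x and x^2 P_2(x) = q(x) = -2x - 4 are polynomials, hence analytic at x = 0.
p(0) = 1,  q(0) = -4.
Indicial equation: r(r-1) + p(0) r + q(0) = 0, i.e. r^2 + (p(0) - 1) r + q(0) = 0, i.e. r^2 - 4 = 0.
Discriminant: (0)^2 - 4(-4) = 16, so r = (0 ± 4)/2.
Solving: r_1 = 2, r_2 = -2.

indicial: r^2 - 4 = 0; roots r_1 = 2, r_2 = -2


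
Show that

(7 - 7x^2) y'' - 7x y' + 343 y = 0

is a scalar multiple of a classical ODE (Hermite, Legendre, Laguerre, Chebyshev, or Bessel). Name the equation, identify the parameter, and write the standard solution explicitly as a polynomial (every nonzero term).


All three coefficients share the factor 7; dividing through by 7 gives  (1 - x^2) y'' - x y' + 49 y = 0.
This matches the Chebyshev equation (1 - x^2) y'' - x y' + n^2 y = 0 (note the -x y' term, not -2x y') with n^2 = 49, so n = 7; the polynomial solution is T_7(x).
With y = sum_k a_k x^k, matching x^k gives (k+2)(k+1) a_{k+2} = (k^2 - n^2) a_k = (k - 7)(k + 7) a_k. The right side vanishes at k = 7, so the series with the parity of 7 terminates at degree 7.
Standard normalization: leading coefficient of T_n is 2^(n-1), so a_7 = 2^6 = 64. Work downward with a_k = (k+1)(k+2) a_{k+2} / ((k - 7)(k + 7)):
  a_5 = (6)(7)(64) / ((5 - 7)(5 + 7)) = 2688/(-24) = -112
  a_3 = (4)(5)(-112) / ((3 - 7)(3 + 7)) = -2240/(-40) = 56
  a_1 = (2)(3)(56) / ((1 - 7)(1 + 7)) = 336/(-48) = -7
Hence T_7(x) = 64 x^7 - 112 x^5 + 56 x^3 - 7 x.

T_7(x); series = 64 x^7 - 112 x^5 + 56 x^3 - 7 x


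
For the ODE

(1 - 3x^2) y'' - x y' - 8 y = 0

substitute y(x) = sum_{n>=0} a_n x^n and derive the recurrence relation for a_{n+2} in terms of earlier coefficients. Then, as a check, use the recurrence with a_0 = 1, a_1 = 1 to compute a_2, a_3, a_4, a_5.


Substitute y = sum_n a_n x^n.
(1 - 3 x^2) y'' contributes (n+2)(n+1) a_{n+2} - 3 n(n-1) a_n at x^n.
-x y'(x) contributes -n a_n at x^n.
-8 y(x) contributes -8 a_n at x^n.
Matching x^n: (n+2)(n+1) a_{n+2} + (-3 n(n-1) - n - 8) a_n = 0.
Thus a_{n+2} = (3 n(n-1) + n + 8) / ((n+1)(n+2)) * a_n.

Check with a_0 = 1, a_1 = 1 (apply the recurrence for n = 0, 1, 2, 3): a_0 = 1, a_1 = 1, a_2 = 4, a_3 = 3/2, a_4 = 16/3, a_5 = 87/40.

a_(n+2) = (3 n(n-1) + n + 8) / ((n+1)(n+2)) * a_n; check: a_0 = 1, a_1 = 1, a_2 = 4, a_3 = 3/2, a_4 = 16/3, a_5 = 87/40


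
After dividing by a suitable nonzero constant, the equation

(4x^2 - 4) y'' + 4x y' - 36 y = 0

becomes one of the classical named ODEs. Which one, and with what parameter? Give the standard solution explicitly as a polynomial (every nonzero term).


All three coefficients share the factor -4; dividing through by -4 gives  (1 - x^2) y'' - x y' + 9 y = 0.
This matches the Chebyshev equation (1 - x^2) y'' - x y' + n^2 y = 0 (note the -x y' term, not -2x y') with n^2 = 9, so n = 3; the polynomial solution is T_3(x).
With y = sum_k a_k x^k, matching x^k gives (k+2)(k+1) a_{k+2} = (k^2 - n^2) a_k = (k - 3)(k + 3) a_k. The right side vanishes at k = 3, so the series with the parity of 3 terminates at degree 3.
Standard normalization: leading coefficient of T_n is 2^(n-1), so a_3 = 2^2 = 4. Work downward with a_k = (k+1)(k+2) a_{k+2} / ((k - 3)(k + 3)):
  a_1 = (2)(3)(4) / ((1 - 3)(1 + 3)) = 24/(-8) = -3
Hence T_3(x) = 4 x^3 - 3 x.

T_3(x); series = 4 x^3 - 3 x


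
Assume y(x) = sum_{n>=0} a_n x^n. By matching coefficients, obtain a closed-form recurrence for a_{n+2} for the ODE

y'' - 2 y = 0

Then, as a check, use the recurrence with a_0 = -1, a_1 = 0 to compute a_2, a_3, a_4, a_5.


Substitute y = sum_n a_n x^n into y'' + (const) y = 0.
y''(x) = sum_{n>=0} (n+2)(n+1) a_{n+2} x^n.
The ODE becomes sum_n [(n+2)(n+1) a_{n+2} - 2 a_n] x^n = 0.
Setting each coefficient to zero gives the recurrence:
  (n+2)(n+1) a_{n+2} - 2 a_n = 0,
  a_{n+2} = 2 / ((n+1)(n+2)) a_n.

Check with a_0 = -1, a_1 = 0 (apply the recurrence for n = 0, 1, 2, 3): a_0 = -1, a_1 = 0, a_2 = -1, a_3 = 0, a_4 = -1/6, a_5 = 0.

a_{n+2} = 2/((n+1)(n+2)) * a_n; check: a_0 = -1, a_1 = 0, a_2 = -1, a_3 = 0, a_4 = -1/6, a_5 = 0


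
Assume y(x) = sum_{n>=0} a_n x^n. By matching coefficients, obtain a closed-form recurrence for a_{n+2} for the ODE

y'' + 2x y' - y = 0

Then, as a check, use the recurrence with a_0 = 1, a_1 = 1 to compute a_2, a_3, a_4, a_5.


Substitute y = sum_n a_n x^n.
y''(x) has coefficient (n+2)(n+1) a_{n+2} at x^n;
2 x y'(x) has coefficient 2 n a_n at x^n (shift);
-y(x) has coefficient -1 a_n at x^n.
Matching x^n: (n+2)(n+1) a_{n+2} + (2n - 1) a_n = 0.
Thus a_{n+2} = (-2n + 1) / ((n+1)(n+2)) * a_n.

Check with a_0 = 1, a_1 = 1 (apply the recurrence for n = 0, 1, 2, 3): a_0 = 1, a_1 = 1, a_2 = 1/2, a_3 = -1/6, a_4 = -1/8, a_5 = 1/24.

a_(n+2) = (-2n + 1) / ((n+1)(n+2)) * a_n; check: a_0 = 1, a_1 = 1, a_2 = 1/2, a_3 = -1/6, a_4 = -1/8, a_5 = 1/24


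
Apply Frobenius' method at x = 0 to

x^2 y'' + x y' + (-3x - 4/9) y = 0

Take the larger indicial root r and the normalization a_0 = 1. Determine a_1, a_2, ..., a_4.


Write in Frobenius form y'' + (p(x)/x) y' + (q(x)/x^2) y = 0:
  p(x) = 1,  q(x) = -3x - 4/9.
Indicial equation: r(r-1) + (1) r + (-4/9) = 0 -> roots r_1 = 2/3, r_2 = -2/3.
Take r = r_1 = 2/3. Let y(x) = x^r sum_{n>=0} a_n x^n with a_0 = 1.
Substitute y = x^r sum a_n x^n and match x^{r+n}. The recurrence is
  D(n) a_n - 3 a_{n-1} = 0,  where D(n) = (r+n)(r+n-1) + (1)(r+n) + (-4/9).
  a_n = 3 / D(n) * a_{n-1}.
Since the indicial polynomial factors as (r - r_1)(r - r_2), D(n) = (r_1 + n - r_1)(r_1 + n - r_2) = n(n + 4/3).
Evaluating step by step (a_0 = 1):
  n = 1: D(1) = 1(1 + 4/3) = 7/3; numerator = 3(1) = 3; a_1 = (3)/(7/3) = 9/7
  n = 2: D(2) = 2(2 + 4/3) = 20/3; numerator = 3(9/7) = 27/7; a_2 = (27/7)/(20/3) = 81/140
  n = 3: D(3) = 3(3 + 4/3) = 13; numerator = 3(81/140) = 243/140; a_3 = (243/140)/(13) = 243/1820
  n = 4: D(4) = 4(4 + 4/3) = 64/3; numerator = 3(243/1820) = 729/1820; a_4 = (729/1820)/(64/3) = 2187/116480

r = 2/3; a_0 = 1; a_1 = 9/7; a_2 = 81/140; a_3 = 243/1820; a_4 = 2187/116480


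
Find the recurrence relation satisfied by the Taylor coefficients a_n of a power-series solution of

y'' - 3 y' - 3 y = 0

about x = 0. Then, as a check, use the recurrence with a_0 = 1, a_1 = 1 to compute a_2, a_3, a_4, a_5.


Substitute y = sum_n a_n x^n.
y''(x) has coefficient (n+2)(n+1) a_{n+2} at x^n;
-3 y'(x) has coefficient -3 (n+1) a_{n+1} at x^n;
-3 y(x) has coefficient -3 a_n at x^n.
Matching x^n: (n+2)(n+1) a_{n+2} - 3 (n+1) a_{n+1} - 3 a_n = 0.
Thus a_{n+2} = [3 (n+1) a_{n+1} + 3 a_n] / ((n+1)(n+2)).

Check with a_0 = 1, a_1 = 1 (apply the recurrence for n = 0, 1, 2, 3): a_0 = 1, a_1 = 1, a_2 = 3, a_3 = 7/2, a_4 = 27/8, a_5 = 51/20.

a_(n+2) = [3 (n+1) a_(n+1) + 3 a_n] / ((n+1)(n+2)); check: a_0 = 1, a_1 = 1, a_2 = 3, a_3 = 7/2, a_4 = 27/8, a_5 = 51/20


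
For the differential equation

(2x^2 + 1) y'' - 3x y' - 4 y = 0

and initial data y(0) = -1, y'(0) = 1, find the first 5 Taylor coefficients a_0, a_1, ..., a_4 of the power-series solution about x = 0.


Ansatz: y(x) = sum_{n>=0} a_n x^n, so y'(x) = sum_{n>=1} n a_n x^(n-1) and y''(x) = sum_{n>=2} n(n-1) a_n x^(n-2).
Substitute into P(x) y'' + Q(x) y' + R(x) y = 0 with P(x) = 2x^2 + 1, Q(x) = -3x, R(x) = -4, and match powers of x.
Initial conditions: a_0 = -1, a_1 = 1.
Setting the coefficient of each power of x to zero and solving order by order (substituting the coefficients already found):
  x^0: 2 a_2 - 4 a_0 = 0  ->  2 a_2 = 4 a_0 = -4  ->  a_2 = -2
  x^1: 6 a_3 - 7 a_1 = 0  ->  6 a_3 = 7 a_1 = 7  ->  a_3 = 7/6
  x^2: 12 a_4 - 6 a_2 = 0  ->  12 a_4 = 6 a_2 = -12  ->  a_4 = -1
Truncated series: y(x) = -1 + x - 2 x^2 + (7/6) x^3 - x^4 + O(x^5).

a_0 = -1; a_1 = 1; a_2 = -2; a_3 = 7/6; a_4 = -1


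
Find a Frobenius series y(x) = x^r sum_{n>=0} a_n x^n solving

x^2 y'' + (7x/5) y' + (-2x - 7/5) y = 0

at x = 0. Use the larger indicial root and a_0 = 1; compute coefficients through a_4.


Write in Frobenius form y'' + (p(x)/x) y' + (q(x)/x^2) y = 0:
  p(x) = 7/5,  q(x) = -2x - 7/5.
Indicial equation: r(r-1) + (7/5) r + (-7/5) = 0 -> roots r_1 = 1, r_2 = -7/5.
Take r = r_1 = 1. Let y(x) = x^r sum_{n>=0} a_n x^n with a_0 = 1.
Substitute y = x^r sum a_n x^n and match x^{r+n}. The recurrence is
  D(n) a_n - 2 a_{n-1} = 0,  where D(n) = (r+n)(r+n-1) + (7/5)(r+n) + (-7/5).
  a_n = 2 / D(n) * a_{n-1}.
Since the indicial polynomial factors as (r - r_1)(r - r_2), D(n) = (r_1 + n - r_1)(r_1 + n - r_2) = n(n + 12/5).
Evaluating step by step (a_0 = 1):
  n = 1: D(1) = 1(1 + 12/5) = 17/5; numerator = 2(1) = 2; a_1 = (2)/(17/5) = 10/17
  n = 2: D(2) = 2(2 + 12/5) = 44/5; numerator = 2(10/17) = 20/17; a_2 = (20/17)/(44/5) = 25/187
  n = 3: D(3) = 3(3 + 12/5) = 81/5; numerator = 2(25/187) = 50/187; a_3 = (50/187)/(81/5) = 250/15147
  n = 4: D(4) = 4(4 + 12/5) = 128/5; numerator = 2(250/15147) = 500/15147; a_4 = (500/15147)/(128/5) = 625/484704

r = 1; a_0 = 1; a_1 = 10/17; a_2 = 25/187; a_3 = 250/15147; a_4 = 625/484704


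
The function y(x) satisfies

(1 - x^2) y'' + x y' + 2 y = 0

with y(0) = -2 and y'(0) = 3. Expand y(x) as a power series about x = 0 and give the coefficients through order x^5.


Ansatz: y(x) = sum_{n>=0} a_n x^n, so y'(x) = sum_{n>=1} n a_n x^(n-1) and y''(x) = sum_{n>=2} n(n-1) a_n x^(n-2).
Substitute into P(x) y'' + Q(x) y' + R(x) y = 0 with P(x) = 1 - x^2, Q(x) = x, R(x) = 2, and match powers of x.
Initial conditions: a_0 = -2, a_1 = 3.
Setting the coefficient of each power of x to zero and solving order by order (substituting the coefficients already found):
  x^0: 2 a_2 + 2 a_0 = 0  ->  2 a_2 = -2 a_0 = 4  ->  a_2 = 2
  x^1: 6 a_3 + 3 a_1 = 0  ->  6 a_3 = -3 a_1 = -9  ->  a_3 = -3/2
  x^2: 12 a_4 + 2 a_2 = 0  ->  12 a_4 = -2 a_2 = -4  ->  a_4 = -1/3
  x^3: 20 a_5 - a_3 = 0  ->  20 a_5 = a_3 = -3/2  ->  a_5 = -3/40
Truncated series: y(x) = -2 + 3 x + 2 x^2 - (3/2) x^3 - (1/3) x^4 - (3/40) x^5 + O(x^6).

a_0 = -2; a_1 = 3; a_2 = 2; a_3 = -3/2; a_4 = -1/3; a_5 = -3/40


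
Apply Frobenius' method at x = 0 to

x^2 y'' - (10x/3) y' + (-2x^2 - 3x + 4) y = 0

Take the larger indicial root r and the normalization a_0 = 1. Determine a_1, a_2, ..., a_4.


Write in Frobenius form y'' + (p(x)/x) y' + (q(x)/x^2) y = 0:
  p(x) = -10/3,  q(x) = -2x^2 - 3x + 4.
Indicial equation: r(r-1) + (-10/3) r + (4) = 0 -> roots r_1 = 3, r_2 = 4/3.
Take r = r_1 = 3. Let y(x) = x^r sum_{n>=0} a_n x^n with a_0 = 1.
Substitute y = x^r sum a_n x^n and match x^{r+n}. The recurrence is
  D(n) a_n - 3 a_{n-1} - 2 a_{n-2} = 0,  where D(n) = (r+n)(r+n-1) + (-10/3)(r+n) + (4).
  a_n = [3 a_{n-1} + 2 a_{n-2}] / D(n).
Since the indicial polynomial factors as (r - r_1)(r - r_2), D(n) = (r_1 + n - r_1)(r_1 + n - r_2) = n(n + 5/3).
Evaluating step by step (a_0 = 1):
  n = 1: D(1) = 1(1 + 5/3) = 8/3; numerator = 3(1) = 3; a_1 = (3)/(8/3) = 9/8
  n = 2: D(2) = 2(2 + 5/3) = 22/3; numerator = 3(9/8) + 2(1) = 43/8; a_2 = (43/8)/(22/3) = 129/176
  n = 3: D(3) = 3(3 + 5/3) = 14; numerator = 3(129/176) + 2(9/8) = 783/176; a_3 = (783/176)/(14) = 783/2464
  n = 4: D(4) = 4(4 + 5/3) = 68/3; numerator = 3(783/2464) + 2(129/176) = 5961/2464; a_4 = (5961/2464)/(68/3) = 17883/167552

r = 3; a_0 = 1; a_1 = 9/8; a_2 = 129/176; a_3 = 783/2464; a_4 = 17883/167552


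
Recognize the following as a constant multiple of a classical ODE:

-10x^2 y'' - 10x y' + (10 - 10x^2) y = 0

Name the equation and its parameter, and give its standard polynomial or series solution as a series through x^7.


All three coefficients share the factor -10; dividing through by -10 gives  x^2 y'' + x y' + (x^2 - 1) y = 0.
This matches the Bessel equation x^2 y'' + x y' + (x^2 - nu^2) y = 0 with nu^2 = 1, so nu = 1; the solution bounded at x = 0 is J_1(x).
Frobenius at x = 0: indicial roots ±nu; for r = nu the recurrence k(k + 2nu) c_k = -c_{k-2} gives the standard series J_nu(x) = sum_{k>=0} (-1)^k / (k! (k+nu)!) (x/2)^(2k+nu). Evaluate the first 4 terms:
  k = 0: (-1)^0 / (0! * 1! * 2^1) x^1 = 1/(1*1*2) x^1 = (1/2) x^1
  k = 1: (-1)^1 / (1! * 2! * 2^3) x^3 = -1/(1*2*8) x^3 = (-1/16) x^3
  k = 2: (-1)^2 / (2! * 3! * 2^5) x^5 = 1/(2*6*32) x^5 = (1/384) x^5
  k = 3: (-1)^3 / (3! * 4! * 2^7) x^7 = -1/(6*24*128) x^7 = (-1/18432) x^7
Hence J_1(x) = -x^7/18432 + x^5/384 - x^3/16 + x/2 + ....

J_1(x); series = -x^7/18432 + x^5/384 - x^3/16 + x/2


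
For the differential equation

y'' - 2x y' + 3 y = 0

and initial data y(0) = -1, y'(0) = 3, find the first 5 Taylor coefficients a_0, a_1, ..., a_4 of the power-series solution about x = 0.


Ansatz: y(x) = sum_{n>=0} a_n x^n, so y'(x) = sum_{n>=1} n a_n x^(n-1) and y''(x) = sum_{n>=2} n(n-1) a_n x^(n-2).
Substitute into P(x) y'' + Q(x) y' + R(x) y = 0 with P(x) = 1, Q(x) = -2x, R(x) = 3, and match powers of x.
Initial conditions: a_0 = -1, a_1 = 3.
Setting the coefficient of each power of x to zero and solving order by order (substituting the coefficients already found):
  x^0: 2 a_2 + 3 a_0 = 0  ->  2 a_2 = -3 a_0 = 3  ->  a_2 = 3/2
  x^1: 6 a_3 + a_1 = 0  ->  6 a_3 = -a_1 = -3  ->  a_3 = -1/2
  x^2: 12 a_4 - a_2 = 0  ->  12 a_4 = a_2 = 3/2  ->  a_4 = 1/8
Truncated series: y(x) = -1 + 3 x + (3/2) x^2 - (1/2) x^3 + (1/8) x^4 + O(x^5).

a_0 = -1; a_1 = 3; a_2 = 3/2; a_3 = -1/2; a_4 = 1/8


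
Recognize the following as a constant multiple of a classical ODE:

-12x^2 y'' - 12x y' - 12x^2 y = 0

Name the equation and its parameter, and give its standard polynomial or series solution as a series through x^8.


All three coefficients share the factor -12; dividing through by -12 gives  x^2 y'' + x y' + x^2 y = 0.
This matches the Bessel equation x^2 y'' + x y' + (x^2 - nu^2) y = 0 with nu^2 = 0, so nu = 0; the solution bounded at x = 0 is J_0(x).
Frobenius at x = 0: indicial roots ±nu; for r = nu the recurrence k(k + 2nu) c_k = -c_{k-2} gives the standard series J_nu(x) = sum_{k>=0} (-1)^k / (k! (k+nu)!) (x/2)^(2k+nu). Evaluate the first 5 terms:
  k = 0: (-1)^0 / (0! * 0! * 2^0) x^0 = 1/(1*1*1) x^0 = (1) x^0
  k = 1: (-1)^1 / (1! * 1! * 2^2) x^2 = -1/(1*1*4) x^2 = (-1/4) x^2
  k = 2: (-1)^2 / (2! * 2! * 2^4) x^4 = 1/(2*2*16) x^4 = (1/64) x^4
  k = 3: (-1)^3 / (3! * 3! * 2^6) x^6 = -1/(6*6*64) x^6 = (-1/2304) x^6
  k = 4: (-1)^4 / (4! * 4! * 2^8) x^8 = 1/(24*24*256) x^8 = (1/147456) x^8
Hence J_0(x) = x^8/147456 - x^6/2304 + x^4/64 - x^2/4 + 1 + ....

J_0(x); series = x^8/147456 - x^6/2304 + x^4/64 - x^2/4 + 1


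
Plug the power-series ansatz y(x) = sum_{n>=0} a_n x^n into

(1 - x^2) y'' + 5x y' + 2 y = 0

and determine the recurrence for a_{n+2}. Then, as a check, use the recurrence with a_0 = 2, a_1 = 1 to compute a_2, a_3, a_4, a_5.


Substitute y = sum_n a_n x^n.
(1 - 1 x^2) y'' contributes (n+2)(n+1) a_{n+2} - n(n-1) a_n at x^n.
5 x y'(x) contributes 5 n a_n at x^n.
2 y(x) contributes 2 a_n at x^n.
Matching x^n: (n+2)(n+1) a_{n+2} + (-n(n-1) + 5 n + 2) a_n = 0.
Thus a_{n+2} = (n(n-1) - 5 n - 2) / ((n+1)(n+2)) * a_n.

Check with a_0 = 2, a_1 = 1 (apply the recurrence for n = 0, 1, 2, 3): a_0 = 2, a_1 = 1, a_2 = -2, a_3 = -7/6, a_4 = 5/3, a_5 = 77/120.

a_(n+2) = (n(n-1) - 5 n - 2) / ((n+1)(n+2)) * a_n; check: a_0 = 2, a_1 = 1, a_2 = -2, a_3 = -7/6, a_4 = 5/3, a_5 = 77/120


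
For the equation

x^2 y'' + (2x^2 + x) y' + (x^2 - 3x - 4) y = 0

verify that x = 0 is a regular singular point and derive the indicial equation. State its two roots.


Divide by x^2 to reach normal form y'' + P_1(x) y' + P_2(x) y = 0 with P_1(x) = 2 + 1/x and P_2(x) = 1 - 3/x - 4/x^2.
x = 0 is a singular point because the y'-coefficient 2 + 1/x has a pole at x = 0 and the y-coefficient 1 - 3/x - 4/x^2 has a pole at x = 0.
It is a regular singular point because x P_1(x) = p(x) = 2x + 1 and x^2 P_2(x) = q(x) = x^2 - 3x - 4 are polynomials, hence analytic at x = 0.
p(0) = 1,  q(0) = -4.
Indicial equation: r(r-1) + p(0) r + q(0) = 0, i.e. r^2 + (p(0) - 1) r + q(0) = 0, i.e. r^2 - 4 = 0.
Discriminant: (0)^2 - 4(-4) = 16, so r = (0 ± 4)/2.
Solving: r_1 = 2, r_2 = -2.

indicial: r^2 - 4 = 0; roots r_1 = 2, r_2 = -2


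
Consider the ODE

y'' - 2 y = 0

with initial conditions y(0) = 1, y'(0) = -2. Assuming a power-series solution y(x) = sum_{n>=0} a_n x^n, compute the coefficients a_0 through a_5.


Ansatz: y(x) = sum_{n>=0} a_n x^n, so y'(x) = sum_{n>=1} n a_n x^(n-1) and y''(x) = sum_{n>=2} n(n-1) a_n x^(n-2).
Substitute into P(x) y'' + Q(x) y' + R(x) y = 0 with P(x) = 1, Q(x) = 0, R(x) = -2, and match powers of x.
Initial conditions: a_0 = 1, a_1 = -2.
Setting the coefficient of each power of x to zero and solving order by order (substituting the coefficients already found):
  x^0: 2 a_2 - 2 a_0 = 0  ->  2 a_2 = 2 a_0 = 2  ->  a_2 = 1
  x^1: 6 a_3 - 2 a_1 = 0  ->  6 a_3 = 2 a_1 = -4  ->  a_3 = -2/3
  x^2: 12 a_4 - 2 a_2 = 0  ->  12 a_4 = 2 a_2 = 2  ->  a_4 = 1/6
  x^3: 20 a_5 - 2 a_3 = 0  ->  20 a_5 = 2 a_3 = -4/3  ->  a_5 = -1/15
Truncated series: y(x) = 1 - 2 x + x^2 - (2/3) x^3 + (1/6) x^4 - (1/15) x^5 + O(x^6).

a_0 = 1; a_1 = -2; a_2 = 1; a_3 = -2/3; a_4 = 1/6; a_5 = -1/15


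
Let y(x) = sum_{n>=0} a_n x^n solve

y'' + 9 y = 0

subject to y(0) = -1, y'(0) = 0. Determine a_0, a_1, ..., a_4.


Ansatz: y(x) = sum_{n>=0} a_n x^n, so y'(x) = sum_{n>=1} n a_n x^(n-1) and y''(x) = sum_{n>=2} n(n-1) a_n x^(n-2).
Substitute into P(x) y'' + Q(x) y' + R(x) y = 0 with P(x) = 1, Q(x) = 0, R(x) = 9, and match powers of x.
Initial conditions: a_0 = -1, a_1 = 0.
Setting the coefficient of each power of x to zero and solving order by order (substituting the coefficients already found):
  x^0: 2 a_2 + 9 a_0 = 0  ->  2 a_2 = -9 a_0 = 9  ->  a_2 = 9/2
  x^1: 6 a_3 + 9 a_1 = 0  ->  6 a_3 = -9 a_1 = 0  ->  a_3 = 0
  x^2: 12 a_4 + 9 a_2 = 0  ->  12 a_4 = -9 a_2 = -81/2  ->  a_4 = -27/8
Truncated series: y(x) = -1 + (9/2) x^2 - (27/8) x^4 + O(x^5).

a_0 = -1; a_1 = 0; a_2 = 9/2; a_3 = 0; a_4 = -27/8


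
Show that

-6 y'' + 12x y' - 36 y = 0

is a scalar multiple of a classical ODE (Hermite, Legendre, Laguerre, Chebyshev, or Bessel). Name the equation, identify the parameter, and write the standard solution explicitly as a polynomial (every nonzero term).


All three coefficients share the factor -6; dividing through by -6 gives  y'' - 2x y' + 6 y = 0.
This matches the Hermite equation y'' - 2x y' + 2n y = 0 with 2n = 6, so n = 3; the polynomial solution is H_3(x).
With y = sum_k a_k x^k, matching x^k gives (k+2)(k+1) a_{k+2} = 2(k - n) a_k = 2(k - 3) a_k. The right side vanishes at k = 3, so the series with the parity of 3 terminates at degree 3.
Standard normalization: leading coefficient of H_n is 2^n, so a_3 = 2^3 = 8. Work downward with a_k = (k+1)(k+2) a_{k+2} / (2(k - n)):
  a_1 = (2)(3)(8) / (2(1 - 3)) = 48/(-4) = -12
Hence H_3(x) = 8 x^3 - 12 x.

H_3(x); series = 8 x^3 - 12 x


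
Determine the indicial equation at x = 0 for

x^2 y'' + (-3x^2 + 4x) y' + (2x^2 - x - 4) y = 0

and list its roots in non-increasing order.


Divide by x^2 to reach normal form y'' + P_1(x) y' + P_2(x) y = 0 with P_1(x) = -3 + 4/x and P_2(x) = 2 - 1/x - 4/x^2.
x = 0 is a singular point because the y'-coefficient -3 + 4/x has a pole at x = 0 and the y-coefficient 2 - 1/x - 4/x^2 has a pole at x = 0.
It is a regular singular point because x P_1(x) = p(x) = 4 - 3x and x^2 P_2(x) = q(x) = 2x^2 - x - 4 are polynomials, hence analytic at x = 0.
p(0) = 4,  q(0) = -4.
Indicial equation: r(r-1) + p(0) r + q(0) = 0, i.e. r^2 + (p(0) - 1) r + q(0) = 0, i.e. r^2 + 3 r - 4 = 0.
Discriminant: (3)^2 - 4(-4) = 25, so r = (-3 ± 5)/2.
Solving: r_1 = 1, r_2 = -4.

indicial: r^2 + 3 r - 4 = 0; roots r_1 = 1, r_2 = -4


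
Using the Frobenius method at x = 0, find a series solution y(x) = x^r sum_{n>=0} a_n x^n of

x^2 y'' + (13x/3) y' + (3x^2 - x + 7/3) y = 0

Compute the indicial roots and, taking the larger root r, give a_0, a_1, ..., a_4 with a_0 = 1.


Write in Frobenius form y'' + (p(x)/x) y' + (q(x)/x^2) y = 0:
  p(x) = 13/3,  q(x) = 3x^2 - x + 7/3.
Indicial equation: r(r-1) + (13/3) r + (7/3) = 0 -> roots r_1 = -1, r_2 = -7/3.
Take r = r_1 = -1. Let y(x) = x^r sum_{n>=0} a_n x^n with a_0 = 1.
Substitute y = x^r sum a_n x^n and match x^{r+n}. The recurrence is
  D(n) a_n - 1 a_{n-1} + 3 a_{n-2} = 0,  where D(n) = (r+n)(r+n-1) + (13/3)(r+n) + (7/3).
  a_n = [1 a_{n-1} - 3 a_{n-2}] / D(n).
Since the indicial polynomial factors as (r - r_1)(r - r_2), D(n) = (r_1 + n - r_1)(r_1 + n - r_2) = n(n + 4/3).
Evaluating step by step (a_0 = 1):
  n = 1: D(1) = 1(1 + 4/3) = 7/3; numerator = 1(1) = 1; a_1 = (1)/(7/3) = 3/7
  n = 2: D(2) = 2(2 + 4/3) = 20/3; numerator = 1(3/7) - 3(1) = -18/7; a_2 = (-18/7)/(20/3) = -27/70
  n = 3: D(3) = 3(3 + 4/3) = 13; numerator = 1(-27/70) - 3(3/7) = -117/70; a_3 = (-117/70)/(13) = -9/70
  n = 4: D(4) = 4(4 + 4/3) = 64/3; numerator = 1(-9/70) - 3(-27/70) = 36/35; a_4 = (36/35)/(64/3) = 27/560

r = -1; a_0 = 1; a_1 = 3/7; a_2 = -27/70; a_3 = -9/70; a_4 = 27/560


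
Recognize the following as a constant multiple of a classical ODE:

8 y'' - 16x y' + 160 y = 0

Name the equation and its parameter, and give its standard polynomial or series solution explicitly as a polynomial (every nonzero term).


All three coefficients share the factor 8; dividing through by 8 gives  y'' - 2x y' + 20 y = 0.
This matches the Hermite equation y'' - 2x y' + 2n y = 0 with 2n = 20, so n = 10; the polynomial solution is H_10(x).
With y = sum_k a_k x^k, matching x^k gives (k+2)(k+1) a_{k+2} = 2(k - n) a_k = 2(k - 10) a_k. The right side vanishes at k = 10, so the series with the parity of 10 terminates at degree 10.
Standard normalization: leading coefficient of H_n is 2^n, so a_10 = 2^10 = 1024. Work downward with a_k = (k+1)(k+2) a_{k+2} / (2(k - n)):
  a_8 = (9)(10)(1024) / (2(8 - 10)) = 92160/(-4) = -23040
  a_6 = (7)(8)(-23040) / (2(6 - 10)) = -1290240/(-8) = 161280
  a_4 = (5)(6)(161280) / (2(4 - 10)) = 4838400/(-12) = -403200
  a_2 = (3)(4)(-403200) / (2(2 - 10)) = -4838400/(-16) = 302400
  a_0 = (1)(2)(302400) / (2(0 - 10)) = 604800/(-20) = -30240
Hence H_10(x) = 1024 x^10 - 23040 x^8 + 161280 x^6 - 403200 x^4 + 302400 x^2 - 30240.

H_10(x); series = 1024 x^10 - 23040 x^8 + 161280 x^6 - 403200 x^4 + 302400 x^2 - 30240


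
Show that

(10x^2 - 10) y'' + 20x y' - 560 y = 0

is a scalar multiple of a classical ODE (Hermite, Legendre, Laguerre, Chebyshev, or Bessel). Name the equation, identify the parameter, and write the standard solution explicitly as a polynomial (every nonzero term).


All three coefficients share the factor -10; dividing through by -10 gives  (1 - x^2) y'' - 2x y' + 56 y = 0.
This matches the Legendre equation (1 - x^2) y'' - 2x y' + n(n+1) y = 0 (note the -2x y' term) with n(n+1) = 56, so n = 7; the polynomial solution is P_7(x).
With y = sum_k a_k x^k, matching x^k gives (k+2)(k+1) a_{k+2} = [k(k+1) - n(n+1)] a_k = (k - 7)(k + 8) a_k. The right side vanishes at k = 7, so the series with the parity of 7 terminates at degree 7.
Standard normalization (P_n(1) = 1): leading coefficient (2n)!/(2^n (n!)^2) = 87178291200/(128*25401600) = 429/16, so a_7 = 429/16. Work downward with a_k = (k+1)(k+2) a_{k+2} / ((k - 7)(k + 8)):
  a_5 = (6)(7)(429/16) / ((5 - 7)(5 + 8)) = (9009/8)/(-26) = -693/16
  a_3 = (4)(5)(-693/16) / ((3 - 7)(3 + 8)) = (-3465/4)/(-44) = 315/16
  a_1 = (2)(3)(315/16) / ((1 - 7)(1 + 8)) = (945/8)/(-54) = -35/16
Hence P_7(x) = 429 x^7/16 - 693 x^5/16 + 315 x^3/16 - 35 x/16.

P_7(x); series = 429 x^7/16 - 693 x^5/16 + 315 x^3/16 - 35 x/16


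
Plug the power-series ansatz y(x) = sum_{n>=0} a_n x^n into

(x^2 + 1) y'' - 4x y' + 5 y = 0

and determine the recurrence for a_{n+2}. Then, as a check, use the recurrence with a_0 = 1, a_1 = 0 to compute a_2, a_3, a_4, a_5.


Substitute y = sum_n a_n x^n.
(1 + 1 x^2) y'' contributes (n+2)(n+1) a_{n+2} + n(n-1) a_n at x^n.
-4 x y'(x) contributes -4 n a_n at x^n.
5 y(x) contributes 5 a_n at x^n.
Matching x^n: (n+2)(n+1) a_{n+2} + (n(n-1) - 4 n + 5) a_n = 0.
Thus a_{n+2} = (-n(n-1) + 4 n - 5) / ((n+1)(n+2)) * a_n.

Check with a_0 = 1, a_1 = 0 (apply the recurrence for n = 0, 1, 2, 3): a_0 = 1, a_1 = 0, a_2 = -5/2, a_3 = 0, a_4 = -5/24, a_5 = 0.

a_(n+2) = (-n(n-1) + 4 n - 5) / ((n+1)(n+2)) * a_n; check: a_0 = 1, a_1 = 0, a_2 = -5/2, a_3 = 0, a_4 = -5/24, a_5 = 0


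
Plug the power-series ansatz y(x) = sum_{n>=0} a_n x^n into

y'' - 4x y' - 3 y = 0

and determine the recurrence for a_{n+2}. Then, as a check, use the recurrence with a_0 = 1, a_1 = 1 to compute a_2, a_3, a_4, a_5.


Substitute y = sum_n a_n x^n.
y''(x) has coefficient (n+2)(n+1) a_{n+2} at x^n;
-4 x y'(x) has coefficient -4 n a_n at x^n (shift);
-3 y(x) has coefficient -3 a_n at x^n.
Matching x^n: (n+2)(n+1) a_{n+2} + (-4n - 3) a_n = 0.
Thus a_{n+2} = (4n + 3) / ((n+1)(n+2)) * a_n.

Check with a_0 = 1, a_1 = 1 (apply the recurrence for n = 0, 1, 2, 3): a_0 = 1, a_1 = 1, a_2 = 3/2, a_3 = 7/6, a_4 = 11/8, a_5 = 7/8.

a_(n+2) = (4n + 3) / ((n+1)(n+2)) * a_n; check: a_0 = 1, a_1 = 1, a_2 = 3/2, a_3 = 7/6, a_4 = 11/8, a_5 = 7/8


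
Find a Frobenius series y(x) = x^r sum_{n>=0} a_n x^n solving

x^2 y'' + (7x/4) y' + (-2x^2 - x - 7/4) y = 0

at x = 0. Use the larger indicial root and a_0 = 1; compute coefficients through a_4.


Write in Frobenius form y'' + (p(x)/x) y' + (q(x)/x^2) y = 0:
  p(x) = 7/4,  q(x) = -2x^2 - x - 7/4.
Indicial equation: r(r-1) + (7/4) r + (-7/4) = 0 -> roots r_1 = 1, r_2 = -7/4.
Take r = r_1 = 1. Let y(x) = x^r sum_{n>=0} a_n x^n with a_0 = 1.
Substitute y = x^r sum a_n x^n and match x^{r+n}. The recurrence is
  D(n) a_n - 1 a_{n-1} - 2 a_{n-2} = 0,  where D(n) = (r+n)(r+n-1) + (7/4)(r+n) + (-7/4).
  a_n = [1 a_{n-1} + 2 a_{n-2}] / D(n).
Since the indicial polynomial factors as (r - r_1)(r - r_2), D(n) = (r_1 + n - r_1)(r_1 + n - r_2) = n(n + 11/4).
Evaluating step by step (a_0 = 1):
  n = 1: D(1) = 1(1 + 11/4) = 15/4; numerator = 1(1) = 1; a_1 = (1)/(15/4) = 4/15
  n = 2: D(2) = 2(2 + 11/4) = 19/2; numerator = 1(4/15) + 2(1) = 34/15; a_2 = (34/15)/(19/2) = 68/285
  n = 3: D(3) = 3(3 + 11/4) = 69/4; numerator = 1(68/285) + 2(4/15) = 44/57; a_3 = (44/57)/(69/4) = 176/3933
  n = 4: D(4) = 4(4 + 11/4) = 27; numerator = 1(176/3933) + 2(68/285) = 10264/19665; a_4 = (10264/19665)/(27) = 10264/530955

r = 1; a_0 = 1; a_1 = 4/15; a_2 = 68/285; a_3 = 176/3933; a_4 = 10264/530955


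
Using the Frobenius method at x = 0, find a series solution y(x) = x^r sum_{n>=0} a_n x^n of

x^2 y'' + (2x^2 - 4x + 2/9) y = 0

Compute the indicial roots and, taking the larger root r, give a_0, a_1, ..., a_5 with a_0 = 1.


Write in Frobenius form y'' + (p(x)/x) y' + (q(x)/x^2) y = 0:
  p(x) = 0,  q(x) = 2x^2 - 4x + 2/9.
Indicial equation: r(r-1) + (0) r + (2/9) = 0 -> roots r_1 = 2/3, r_2 = 1/3.
Take r = r_1 = 2/3. Let y(x) = x^r sum_{n>=0} a_n x^n with a_0 = 1.
Substitute y = x^r sum a_n x^n and match x^{r+n}. The recurrence is
  D(n) a_n - 4 a_{n-1} + 2 a_{n-2} = 0,  where D(n) = (r+n)(r+n-1) + (0)(r+n) + (2/9).
  a_n = [4 a_{n-1} - 2 a_{n-2}] / D(n).
Since the indicial polynomial factors as (r - r_1)(r - r_2), D(n) = (r_1 + n - r_1)(r_1 + n - r_2) = n(n + 1/3).
Evaluating step by step (a_0 = 1):
  n = 1: D(1) = 1(1 + 1/3) = 4/3; numerator = 4(1) = 4; a_1 = (4)/(4/3) = 3
  n = 2: D(2) = 2(2 + 1/3) = 14/3; numerator = 4(3) - 2(1) = 10; a_2 = (10)/(14/3) = 15/7
  n = 3: D(3) = 3(3 + 1/3) = 10; numerator = 4(15/7) - 2(3) = 18/7; a_3 = (18/7)/(10) = 9/35
  n = 4: D(4) = 4(4 + 1/3) = 52/3; numerator = 4(9/35) - 2(15/7) = -114/35; a_4 = (-114/35)/(52/3) = -171/910
  n = 5: D(5) = 5(5 + 1/3) = 80/3; numerator = 4(-171/910) - 2(9/35) = -576/455; a_5 = (-576/455)/(80/3) = -108/2275

r = 2/3; a_0 = 1; a_1 = 3; a_2 = 15/7; a_3 = 9/35; a_4 = -171/910; a_5 = -108/2275


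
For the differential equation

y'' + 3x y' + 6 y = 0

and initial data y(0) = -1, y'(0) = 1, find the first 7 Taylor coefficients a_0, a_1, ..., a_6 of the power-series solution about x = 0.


Ansatz: y(x) = sum_{n>=0} a_n x^n, so y'(x) = sum_{n>=1} n a_n x^(n-1) and y''(x) = sum_{n>=2} n(n-1) a_n x^(n-2).
Substitute into P(x) y'' + Q(x) y' + R(x) y = 0 with P(x) = 1, Q(x) = 3x, R(x) = 6, and match powers of x.
Initial conditions: a_0 = -1, a_1 = 1.
Setting the coefficient of each power of x to zero and solving order by order (substituting the coefficients already found):
  x^0: 2 a_2 + 6 a_0 = 0  ->  2 a_2 = -6 a_0 = 6  ->  a_2 = 3
  x^1: 6 a_3 + 9 a_1 = 0  ->  6 a_3 = -9 a_1 = -9  ->  a_3 = -3/2
  x^2: 12 a_4 + 12 a_2 = 0  ->  12 a_4 = -12 a_2 = -36  ->  a_4 = -3
  x^3: 20 a_5 + 15 a_3 = 0  ->  20 a_5 = -15 a_3 = 45/2  ->  a_5 = 9/8
  x^4: 30 a_6 + 18 a_4 = 0  ->  30 a_6 = -18 a_4 = 54  ->  a_6 = 9/5
Truncated series: y(x) = -1 + x + 3 x^2 - (3/2) x^3 - 3 x^4 + (9/8) x^5 + (9/5) x^6 + O(x^7).

a_0 = -1; a_1 = 1; a_2 = 3; a_3 = -3/2; a_4 = -3; a_5 = 9/8; a_6 = 9/5


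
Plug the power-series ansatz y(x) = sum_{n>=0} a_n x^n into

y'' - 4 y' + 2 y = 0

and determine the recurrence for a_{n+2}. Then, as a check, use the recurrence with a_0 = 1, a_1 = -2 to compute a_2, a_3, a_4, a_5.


Substitute y = sum_n a_n x^n.
y''(x) has coefficient (n+2)(n+1) a_{n+2} at x^n;
-4 y'(x) has coefficient -4 (n+1) a_{n+1} at x^n;
2 y(x) has coefficient 2 a_n at x^n.
Matching x^n: (n+2)(n+1) a_{n+2} - 4 (n+1) a_{n+1} + 2 a_n = 0.
Thus a_{n+2} = [4 (n+1) a_{n+1} - 2 a_n] / ((n+1)(n+2)).

Check with a_0 = 1, a_1 = -2 (apply the recurrence for n = 0, 1, 2, 3): a_0 = 1, a_1 = -2, a_2 = -5, a_3 = -6, a_4 = -31/6, a_5 = -53/15.

a_(n+2) = [4 (n+1) a_(n+1) - 2 a_n] / ((n+1)(n+2)); check: a_0 = 1, a_1 = -2, a_2 = -5, a_3 = -6, a_4 = -31/6, a_5 = -53/15


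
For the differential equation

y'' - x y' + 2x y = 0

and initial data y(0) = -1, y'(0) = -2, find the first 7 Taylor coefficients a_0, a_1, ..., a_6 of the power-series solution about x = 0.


Ansatz: y(x) = sum_{n>=0} a_n x^n, so y'(x) = sum_{n>=1} n a_n x^(n-1) and y''(x) = sum_{n>=2} n(n-1) a_n x^(n-2).
Substitute into P(x) y'' + Q(x) y' + R(x) y = 0 with P(x) = 1, Q(x) = -x, R(x) = 2x, and match powers of x.
Initial conditions: a_0 = -1, a_1 = -2.
Setting the coefficient of each power of x to zero and solving order by order (substituting the coefficients already found):
  x^0: 2 a_2 = 0  ->  a_2 = 0
  x^1: 6 a_3 - a_1 + 2 a_0 = 0  ->  6 a_3 = a_1 - 2 a_0 = 0  ->  a_3 = 0
  x^2: 12 a_4 - 2 a_2 + 2 a_1 = 0  ->  12 a_4 = 2 a_2 - 2 a_1 = 4  ->  a_4 = 1/3
  x^3: 20 a_5 - 3 a_3 + 2 a_2 = 0  ->  20 a_5 = 3 a_3 - 2 a_2 = 0  ->  a_5 = 0
  x^4: 30 a_6 - 4 a_4 + 2 a_3 = 0  ->  30 a_6 = 4 a_4 - 2 a_3 = 4/3  ->  a_6 = 2/45
Truncated series: y(x) = -1 - 2 x + (1/3) x^4 + (2/45) x^6 + O(x^7).

a_0 = -1; a_1 = -2; a_2 = 0; a_3 = 0; a_4 = 1/3; a_5 = 0; a_6 = 2/45
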